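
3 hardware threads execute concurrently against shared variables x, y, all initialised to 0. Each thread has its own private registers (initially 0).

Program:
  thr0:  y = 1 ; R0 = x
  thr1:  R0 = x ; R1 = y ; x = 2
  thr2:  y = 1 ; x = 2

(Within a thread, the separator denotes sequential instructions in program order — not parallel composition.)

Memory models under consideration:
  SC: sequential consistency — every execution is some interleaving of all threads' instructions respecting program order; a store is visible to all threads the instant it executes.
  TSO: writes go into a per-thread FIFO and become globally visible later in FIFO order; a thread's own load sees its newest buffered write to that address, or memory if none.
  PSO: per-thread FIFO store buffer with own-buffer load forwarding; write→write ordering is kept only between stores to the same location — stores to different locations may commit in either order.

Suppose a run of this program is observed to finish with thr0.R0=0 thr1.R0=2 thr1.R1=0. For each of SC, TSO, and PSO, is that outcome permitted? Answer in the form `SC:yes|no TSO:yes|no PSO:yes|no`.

SC:no TSO:no PSO:yes

outcome vector order: (thr0.R0,thr1.R0,thr1.R1)
SC: 6 outcomes — {<0 0 0> <0 0 1> <0 2 1> <2 0 0> <2 0 1> <2 2 1>}
TSO: 6 outcomes — {<0 0 0> <0 0 1> <0 2 1> <2 0 0> <2 0 1> <2 2 1>}
PSO: 8 outcomes — {<0 0 0> <0 0 1> <0 2 0> <0 2 1> <2 0 0> <2 0 1> <2 2 0> <2 2 1>}
target <0 2 0> ∈ {PSO}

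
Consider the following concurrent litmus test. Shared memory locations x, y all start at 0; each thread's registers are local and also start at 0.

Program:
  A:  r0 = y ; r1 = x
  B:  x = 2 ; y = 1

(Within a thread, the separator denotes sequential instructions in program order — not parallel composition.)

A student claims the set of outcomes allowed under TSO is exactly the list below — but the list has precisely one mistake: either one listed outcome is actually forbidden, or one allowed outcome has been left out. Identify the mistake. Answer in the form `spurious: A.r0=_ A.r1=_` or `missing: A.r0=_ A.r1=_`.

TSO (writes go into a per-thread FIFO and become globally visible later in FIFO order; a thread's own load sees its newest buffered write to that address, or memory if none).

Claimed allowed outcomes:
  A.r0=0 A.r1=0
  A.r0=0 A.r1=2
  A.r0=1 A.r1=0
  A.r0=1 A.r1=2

outcome vector order: (A.r0,A.r1)
[TSO] allowed = {00; 02; 12}
claimed∖TSO = {10}

spurious: A.r0=1 A.r1=0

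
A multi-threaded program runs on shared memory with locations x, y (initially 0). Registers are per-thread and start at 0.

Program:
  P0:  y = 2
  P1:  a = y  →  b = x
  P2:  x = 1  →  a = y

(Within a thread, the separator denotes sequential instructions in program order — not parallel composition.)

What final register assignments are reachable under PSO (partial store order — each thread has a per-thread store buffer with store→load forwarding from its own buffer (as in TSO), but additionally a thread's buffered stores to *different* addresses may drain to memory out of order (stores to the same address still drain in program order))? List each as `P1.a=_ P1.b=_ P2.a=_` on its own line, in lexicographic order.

outcome vector order: (P1.a,P1.b,P2.a)
|PSO outcomes| = 8

P1.a=0 P1.b=0 P2.a=0
P1.a=0 P1.b=0 P2.a=2
P1.a=0 P1.b=1 P2.a=0
P1.a=0 P1.b=1 P2.a=2
P1.a=2 P1.b=0 P2.a=0
P1.a=2 P1.b=0 P2.a=2
P1.a=2 P1.b=1 P2.a=0
P1.a=2 P1.b=1 P2.a=2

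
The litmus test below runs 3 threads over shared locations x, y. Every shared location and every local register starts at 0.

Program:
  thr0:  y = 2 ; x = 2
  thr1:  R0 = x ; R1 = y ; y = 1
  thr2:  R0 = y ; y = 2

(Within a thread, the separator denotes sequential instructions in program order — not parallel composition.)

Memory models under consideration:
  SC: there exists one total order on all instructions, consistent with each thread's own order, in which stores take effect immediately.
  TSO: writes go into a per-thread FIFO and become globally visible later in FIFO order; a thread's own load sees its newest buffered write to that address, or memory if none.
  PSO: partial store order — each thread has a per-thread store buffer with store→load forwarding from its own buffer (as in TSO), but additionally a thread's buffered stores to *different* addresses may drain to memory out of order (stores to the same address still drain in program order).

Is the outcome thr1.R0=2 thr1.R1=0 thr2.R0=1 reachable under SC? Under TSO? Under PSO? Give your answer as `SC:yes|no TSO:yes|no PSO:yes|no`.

outcome vector order: (thr1.R0,thr1.R1,thr2.R0)
[SC] allowed = {(0,0,0), (0,0,1), (0,0,2), (0,2,0), (0,2,1), (0,2,2), (2,2,0), (2,2,1), (2,2,2)}
[TSO] allowed = {(0,0,0), (0,0,1), (0,0,2), (0,2,0), (0,2,1), (0,2,2), (2,2,0), (2,2,1), (2,2,2)}
[PSO] allowed = {(0,0,0), (0,0,1), (0,0,2), (0,2,0), (0,2,1), (0,2,2), (2,0,0), (2,0,1), (2,0,2), (2,2,0), (2,2,1), (2,2,2)}
target (2,0,1) ∈ {PSO}

SC:no TSO:no PSO:yes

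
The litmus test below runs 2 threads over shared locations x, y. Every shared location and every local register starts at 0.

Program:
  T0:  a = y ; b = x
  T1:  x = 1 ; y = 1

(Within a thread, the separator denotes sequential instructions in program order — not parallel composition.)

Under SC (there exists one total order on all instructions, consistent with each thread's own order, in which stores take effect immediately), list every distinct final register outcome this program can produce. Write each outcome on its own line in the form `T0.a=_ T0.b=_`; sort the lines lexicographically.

T0.a=0 T0.b=0
T0.a=0 T0.b=1
T0.a=1 T0.b=1

outcome vector order: (T0.a,T0.b)
|SC outcomes| = 3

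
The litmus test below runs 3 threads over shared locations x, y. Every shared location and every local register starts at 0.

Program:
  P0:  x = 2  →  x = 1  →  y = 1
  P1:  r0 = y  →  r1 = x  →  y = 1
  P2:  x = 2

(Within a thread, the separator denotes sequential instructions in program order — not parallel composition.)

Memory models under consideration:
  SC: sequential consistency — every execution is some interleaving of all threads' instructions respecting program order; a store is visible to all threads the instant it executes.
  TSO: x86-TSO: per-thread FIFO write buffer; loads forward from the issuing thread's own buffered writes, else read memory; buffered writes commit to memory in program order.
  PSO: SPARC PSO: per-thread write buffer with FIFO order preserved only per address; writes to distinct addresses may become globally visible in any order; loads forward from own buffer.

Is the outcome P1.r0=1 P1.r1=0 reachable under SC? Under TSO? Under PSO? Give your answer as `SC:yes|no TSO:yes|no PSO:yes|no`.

outcome vector order: (P1.r0,P1.r1)
SC: 5 outcomes — {(0,0); (0,1); (0,2); (1,1); (1,2)}
TSO: 5 outcomes — {(0,0); (0,1); (0,2); (1,1); (1,2)}
PSO: 6 outcomes — {(0,0); (0,1); (0,2); (1,0); (1,1); (1,2)}
target (1,0) ∈ {PSO}

SC:no TSO:no PSO:yes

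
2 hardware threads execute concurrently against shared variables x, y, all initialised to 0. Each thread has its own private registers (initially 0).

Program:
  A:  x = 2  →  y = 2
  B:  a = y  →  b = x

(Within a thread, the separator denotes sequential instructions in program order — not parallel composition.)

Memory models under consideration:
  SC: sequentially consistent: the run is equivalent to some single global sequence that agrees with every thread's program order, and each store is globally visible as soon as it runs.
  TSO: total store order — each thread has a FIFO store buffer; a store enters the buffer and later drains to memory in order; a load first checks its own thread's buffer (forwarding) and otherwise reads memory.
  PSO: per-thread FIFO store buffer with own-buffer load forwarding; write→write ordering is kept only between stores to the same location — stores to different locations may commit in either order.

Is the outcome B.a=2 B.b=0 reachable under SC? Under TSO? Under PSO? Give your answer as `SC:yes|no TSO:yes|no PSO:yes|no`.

SC:no TSO:no PSO:yes

outcome vector order: (B.a,B.b)
[SC] allowed = {0/0 0/2 2/2}
[TSO] allowed = {0/0 0/2 2/2}
[PSO] allowed = {0/0 0/2 2/0 2/2}
target 2/0 ∈ {PSO}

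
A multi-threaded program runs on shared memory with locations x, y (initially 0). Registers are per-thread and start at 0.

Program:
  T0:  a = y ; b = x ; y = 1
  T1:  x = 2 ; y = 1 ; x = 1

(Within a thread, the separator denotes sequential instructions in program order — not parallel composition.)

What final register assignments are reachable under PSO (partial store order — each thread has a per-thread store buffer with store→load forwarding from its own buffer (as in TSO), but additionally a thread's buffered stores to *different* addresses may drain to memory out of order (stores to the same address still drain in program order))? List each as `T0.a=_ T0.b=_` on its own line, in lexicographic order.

T0.a=0 T0.b=0
T0.a=0 T0.b=1
T0.a=0 T0.b=2
T0.a=1 T0.b=0
T0.a=1 T0.b=1
T0.a=1 T0.b=2

outcome vector order: (T0.a,T0.b)
|PSO outcomes| = 6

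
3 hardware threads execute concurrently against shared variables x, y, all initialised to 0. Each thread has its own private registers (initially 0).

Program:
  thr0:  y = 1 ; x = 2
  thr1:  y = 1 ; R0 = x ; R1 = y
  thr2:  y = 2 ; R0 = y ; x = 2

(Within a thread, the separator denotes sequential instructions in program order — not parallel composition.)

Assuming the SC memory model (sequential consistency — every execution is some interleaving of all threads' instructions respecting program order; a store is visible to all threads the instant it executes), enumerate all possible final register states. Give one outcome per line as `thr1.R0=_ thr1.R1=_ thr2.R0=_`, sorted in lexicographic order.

thr1.R0=0 thr1.R1=1 thr2.R0=1
thr1.R0=0 thr1.R1=1 thr2.R0=2
thr1.R0=0 thr1.R1=2 thr2.R0=1
thr1.R0=0 thr1.R1=2 thr2.R0=2
thr1.R0=2 thr1.R1=1 thr2.R0=1
thr1.R0=2 thr1.R1=1 thr2.R0=2
thr1.R0=2 thr1.R1=2 thr2.R0=2

outcome vector order: (thr1.R0,thr1.R1,thr2.R0)
|SC outcomes| = 7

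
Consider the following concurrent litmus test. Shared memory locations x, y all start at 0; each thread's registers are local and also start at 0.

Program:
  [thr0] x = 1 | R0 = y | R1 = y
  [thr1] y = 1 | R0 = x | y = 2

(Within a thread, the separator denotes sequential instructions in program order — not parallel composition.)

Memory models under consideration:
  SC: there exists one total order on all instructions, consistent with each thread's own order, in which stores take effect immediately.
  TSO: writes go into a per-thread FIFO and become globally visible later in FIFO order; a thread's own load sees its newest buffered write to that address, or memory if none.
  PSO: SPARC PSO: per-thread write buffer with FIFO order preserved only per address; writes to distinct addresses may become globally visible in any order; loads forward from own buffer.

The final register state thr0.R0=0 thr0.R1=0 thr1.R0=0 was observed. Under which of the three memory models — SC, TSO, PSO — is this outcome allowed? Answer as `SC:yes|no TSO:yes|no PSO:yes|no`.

outcome vector order: (thr0.R0,thr0.R1,thr1.R0)
[SC] allowed = {(0,0,1) (0,1,1) (0,2,1) (1,1,0) (1,1,1) (1,2,0) (1,2,1) (2,2,0) (2,2,1)}
[TSO] allowed = {(0,0,0) (0,0,1) (0,1,0) (0,1,1) (0,2,0) (0,2,1) (1,1,0) (1,1,1) (1,2,0) (1,2,1) (2,2,0) (2,2,1)}
[PSO] allowed = {(0,0,0) (0,0,1) (0,1,0) (0,1,1) (0,2,0) (0,2,1) (1,1,0) (1,1,1) (1,2,0) (1,2,1) (2,2,0) (2,2,1)}
target (0,0,0) ∈ {TSO,PSO}

SC:no TSO:yes PSO:yes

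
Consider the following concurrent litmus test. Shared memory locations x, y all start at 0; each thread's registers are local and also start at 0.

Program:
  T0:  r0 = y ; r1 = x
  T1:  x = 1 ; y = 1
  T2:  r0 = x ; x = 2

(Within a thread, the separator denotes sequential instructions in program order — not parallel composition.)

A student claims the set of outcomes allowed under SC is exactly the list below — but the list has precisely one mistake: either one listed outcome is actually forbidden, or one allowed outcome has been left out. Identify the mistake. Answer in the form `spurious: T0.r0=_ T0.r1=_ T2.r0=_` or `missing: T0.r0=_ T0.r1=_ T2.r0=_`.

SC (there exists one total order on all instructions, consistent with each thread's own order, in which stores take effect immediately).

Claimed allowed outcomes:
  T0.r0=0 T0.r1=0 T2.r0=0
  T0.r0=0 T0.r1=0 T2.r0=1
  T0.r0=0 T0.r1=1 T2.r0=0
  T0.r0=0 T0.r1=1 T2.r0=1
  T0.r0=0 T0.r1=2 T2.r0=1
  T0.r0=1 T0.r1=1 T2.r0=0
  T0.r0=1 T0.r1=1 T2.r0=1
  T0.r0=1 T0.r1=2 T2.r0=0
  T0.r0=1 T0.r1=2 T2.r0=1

missing: T0.r0=0 T0.r1=2 T2.r0=0

outcome vector order: (T0.r0,T0.r1,T2.r0)
SC (10): 000; 001; 010; 011; 020; 021; 110; 111; 120; 121
SC∖claimed = {020}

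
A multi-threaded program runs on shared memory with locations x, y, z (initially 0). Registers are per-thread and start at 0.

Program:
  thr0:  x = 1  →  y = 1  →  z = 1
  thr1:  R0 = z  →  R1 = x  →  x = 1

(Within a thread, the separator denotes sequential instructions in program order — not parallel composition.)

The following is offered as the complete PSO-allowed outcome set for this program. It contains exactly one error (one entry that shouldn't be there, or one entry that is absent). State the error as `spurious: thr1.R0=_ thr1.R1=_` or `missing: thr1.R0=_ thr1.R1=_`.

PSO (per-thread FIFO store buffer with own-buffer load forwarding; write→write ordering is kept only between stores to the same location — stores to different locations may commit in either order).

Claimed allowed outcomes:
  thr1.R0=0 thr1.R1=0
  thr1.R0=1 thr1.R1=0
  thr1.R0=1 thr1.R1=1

outcome vector order: (thr1.R0,thr1.R1)
under PSO → <0 0>, <0 1>, <1 0>, <1 1>
PSO∖claimed = {<0 1>}

missing: thr1.R0=0 thr1.R1=1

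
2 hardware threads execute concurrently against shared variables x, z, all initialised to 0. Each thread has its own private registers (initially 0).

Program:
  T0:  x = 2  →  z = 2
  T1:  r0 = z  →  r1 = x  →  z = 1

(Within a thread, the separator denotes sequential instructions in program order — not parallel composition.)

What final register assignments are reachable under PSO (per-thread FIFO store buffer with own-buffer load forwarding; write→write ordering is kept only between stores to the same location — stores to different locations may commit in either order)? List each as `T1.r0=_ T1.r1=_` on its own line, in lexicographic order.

outcome vector order: (T1.r0,T1.r1)
|PSO outcomes| = 4

T1.r0=0 T1.r1=0
T1.r0=0 T1.r1=2
T1.r0=2 T1.r1=0
T1.r0=2 T1.r1=2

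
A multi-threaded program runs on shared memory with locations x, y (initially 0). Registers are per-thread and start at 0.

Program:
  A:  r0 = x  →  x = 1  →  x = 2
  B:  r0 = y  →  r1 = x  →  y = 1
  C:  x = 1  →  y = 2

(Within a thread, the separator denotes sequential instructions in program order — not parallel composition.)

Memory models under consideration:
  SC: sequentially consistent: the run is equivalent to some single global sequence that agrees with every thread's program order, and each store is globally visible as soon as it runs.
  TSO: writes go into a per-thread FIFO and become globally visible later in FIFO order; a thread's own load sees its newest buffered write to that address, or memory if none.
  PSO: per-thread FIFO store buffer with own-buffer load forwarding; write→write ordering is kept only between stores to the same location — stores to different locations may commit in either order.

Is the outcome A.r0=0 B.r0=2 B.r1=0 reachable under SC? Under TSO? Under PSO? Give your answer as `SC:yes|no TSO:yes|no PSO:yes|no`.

outcome vector order: (A.r0,B.r0,B.r1)
SC (10): 0/0/0 0/0/1 0/0/2 0/2/1 0/2/2 1/0/0 1/0/1 1/0/2 1/2/1 1/2/2
TSO (10): 0/0/0 0/0/1 0/0/2 0/2/1 0/2/2 1/0/0 1/0/1 1/0/2 1/2/1 1/2/2
PSO (12): 0/0/0 0/0/1 0/0/2 0/2/0 0/2/1 0/2/2 1/0/0 1/0/1 1/0/2 1/2/0 1/2/1 1/2/2
target 0/2/0 ∈ {PSO}

SC:no TSO:no PSO:yes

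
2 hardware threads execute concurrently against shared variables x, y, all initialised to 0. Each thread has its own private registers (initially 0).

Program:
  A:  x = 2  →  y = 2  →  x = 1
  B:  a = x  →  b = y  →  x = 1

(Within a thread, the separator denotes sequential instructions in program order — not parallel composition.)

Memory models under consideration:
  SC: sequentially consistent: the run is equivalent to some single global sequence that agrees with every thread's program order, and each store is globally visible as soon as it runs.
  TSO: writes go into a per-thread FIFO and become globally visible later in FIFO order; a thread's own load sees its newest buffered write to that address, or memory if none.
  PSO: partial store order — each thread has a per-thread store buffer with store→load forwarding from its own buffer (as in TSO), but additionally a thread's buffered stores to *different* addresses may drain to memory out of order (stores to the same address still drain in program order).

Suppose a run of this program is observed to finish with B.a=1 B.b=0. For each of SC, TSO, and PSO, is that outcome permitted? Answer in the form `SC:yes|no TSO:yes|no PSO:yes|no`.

SC:no TSO:no PSO:yes

outcome vector order: (B.a,B.b)
under SC → 00; 02; 12; 20; 22
under TSO → 00; 02; 12; 20; 22
under PSO → 00; 02; 10; 12; 20; 22
target 10 ∈ {PSO}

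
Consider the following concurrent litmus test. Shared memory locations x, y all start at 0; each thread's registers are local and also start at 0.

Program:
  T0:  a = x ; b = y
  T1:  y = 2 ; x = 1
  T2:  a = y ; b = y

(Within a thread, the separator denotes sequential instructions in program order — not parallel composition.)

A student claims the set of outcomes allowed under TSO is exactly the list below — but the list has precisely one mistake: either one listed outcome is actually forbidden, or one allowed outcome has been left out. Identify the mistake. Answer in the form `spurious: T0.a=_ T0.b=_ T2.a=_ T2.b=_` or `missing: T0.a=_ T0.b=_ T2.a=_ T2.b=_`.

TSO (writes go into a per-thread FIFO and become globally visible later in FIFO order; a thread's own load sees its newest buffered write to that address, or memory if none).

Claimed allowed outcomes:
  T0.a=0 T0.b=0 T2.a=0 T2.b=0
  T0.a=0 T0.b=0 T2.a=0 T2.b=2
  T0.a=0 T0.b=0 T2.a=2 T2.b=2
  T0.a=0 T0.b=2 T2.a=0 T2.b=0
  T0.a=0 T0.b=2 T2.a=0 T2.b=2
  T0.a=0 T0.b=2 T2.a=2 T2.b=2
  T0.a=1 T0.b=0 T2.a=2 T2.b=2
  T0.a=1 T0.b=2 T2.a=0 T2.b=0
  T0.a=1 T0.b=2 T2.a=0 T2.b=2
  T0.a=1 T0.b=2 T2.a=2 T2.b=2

outcome vector order: (T0.a,T0.b,T2.a,T2.b)
under TSO → <0 0 0 0> <0 0 0 2> <0 0 2 2> <0 2 0 0> <0 2 0 2> <0 2 2 2> <1 2 0 0> <1 2 0 2> <1 2 2 2>
claimed∖TSO = {<1 0 2 2>}

spurious: T0.a=1 T0.b=0 T2.a=2 T2.b=2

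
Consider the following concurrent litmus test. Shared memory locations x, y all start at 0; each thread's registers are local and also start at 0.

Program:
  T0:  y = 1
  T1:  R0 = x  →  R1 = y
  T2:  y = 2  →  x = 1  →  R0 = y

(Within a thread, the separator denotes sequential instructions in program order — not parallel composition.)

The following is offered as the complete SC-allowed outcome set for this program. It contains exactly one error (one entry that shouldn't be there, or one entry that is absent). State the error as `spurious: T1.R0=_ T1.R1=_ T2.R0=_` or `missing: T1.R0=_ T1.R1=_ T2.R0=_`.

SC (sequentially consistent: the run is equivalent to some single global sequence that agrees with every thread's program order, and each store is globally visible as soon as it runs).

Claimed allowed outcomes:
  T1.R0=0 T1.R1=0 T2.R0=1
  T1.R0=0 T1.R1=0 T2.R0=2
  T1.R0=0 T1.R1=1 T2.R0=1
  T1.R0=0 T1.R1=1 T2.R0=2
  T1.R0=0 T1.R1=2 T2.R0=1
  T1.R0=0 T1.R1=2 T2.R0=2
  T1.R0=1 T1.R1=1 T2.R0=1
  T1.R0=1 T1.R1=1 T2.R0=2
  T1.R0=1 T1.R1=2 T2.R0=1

outcome vector order: (T1.R0,T1.R1,T2.R0)
[SC] allowed = {0/0/1 0/0/2 0/1/1 0/1/2 0/2/1 0/2/2 1/1/1 1/1/2 1/2/1 1/2/2}
SC∖claimed = {1/2/2}

missing: T1.R0=1 T1.R1=2 T2.R0=2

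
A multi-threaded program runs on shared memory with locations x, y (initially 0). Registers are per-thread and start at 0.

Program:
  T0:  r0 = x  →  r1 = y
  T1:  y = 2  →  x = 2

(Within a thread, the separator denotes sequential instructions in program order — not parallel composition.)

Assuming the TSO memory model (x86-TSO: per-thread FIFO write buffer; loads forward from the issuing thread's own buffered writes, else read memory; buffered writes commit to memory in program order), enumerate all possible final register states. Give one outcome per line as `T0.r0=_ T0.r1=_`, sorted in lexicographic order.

T0.r0=0 T0.r1=0
T0.r0=0 T0.r1=2
T0.r0=2 T0.r1=2

outcome vector order: (T0.r0,T0.r1)
|TSO outcomes| = 3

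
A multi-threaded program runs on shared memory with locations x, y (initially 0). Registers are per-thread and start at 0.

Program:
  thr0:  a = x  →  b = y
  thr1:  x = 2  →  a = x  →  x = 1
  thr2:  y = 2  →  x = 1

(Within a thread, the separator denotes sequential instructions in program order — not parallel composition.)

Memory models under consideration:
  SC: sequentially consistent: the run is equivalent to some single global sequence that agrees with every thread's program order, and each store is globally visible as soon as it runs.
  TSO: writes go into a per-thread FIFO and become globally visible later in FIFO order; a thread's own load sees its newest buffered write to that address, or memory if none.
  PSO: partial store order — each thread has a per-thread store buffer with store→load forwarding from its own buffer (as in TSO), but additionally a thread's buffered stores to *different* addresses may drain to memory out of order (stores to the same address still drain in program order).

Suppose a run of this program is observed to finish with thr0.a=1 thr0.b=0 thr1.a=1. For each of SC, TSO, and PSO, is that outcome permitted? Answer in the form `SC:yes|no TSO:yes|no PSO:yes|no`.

outcome vector order: (thr0.a,thr0.b,thr1.a)
SC (11): (0,0,1) (0,0,2) (0,2,1) (0,2,2) (1,0,2) (1,2,1) (1,2,2) (2,0,1) (2,0,2) (2,2,1) (2,2,2)
TSO (11): (0,0,1) (0,0,2) (0,2,1) (0,2,2) (1,0,2) (1,2,1) (1,2,2) (2,0,1) (2,0,2) (2,2,1) (2,2,2)
PSO (12): (0,0,1) (0,0,2) (0,2,1) (0,2,2) (1,0,1) (1,0,2) (1,2,1) (1,2,2) (2,0,1) (2,0,2) (2,2,1) (2,2,2)
target (1,0,1) ∈ {PSO}

SC:no TSO:no PSO:yes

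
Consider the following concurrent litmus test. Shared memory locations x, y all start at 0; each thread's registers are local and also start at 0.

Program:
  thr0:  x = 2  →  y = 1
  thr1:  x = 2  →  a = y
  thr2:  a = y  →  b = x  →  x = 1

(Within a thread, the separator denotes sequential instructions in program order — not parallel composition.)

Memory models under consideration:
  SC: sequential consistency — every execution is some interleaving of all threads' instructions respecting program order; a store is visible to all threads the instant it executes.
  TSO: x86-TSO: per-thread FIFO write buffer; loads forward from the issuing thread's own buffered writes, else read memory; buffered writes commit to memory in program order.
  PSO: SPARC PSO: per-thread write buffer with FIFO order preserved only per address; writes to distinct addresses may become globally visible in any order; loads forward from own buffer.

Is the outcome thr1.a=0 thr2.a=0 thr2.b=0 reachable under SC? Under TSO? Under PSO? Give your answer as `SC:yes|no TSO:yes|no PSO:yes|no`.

SC:yes TSO:yes PSO:yes

outcome vector order: (thr1.a,thr2.a,thr2.b)
SC (6): <0 0 0>; <0 0 2>; <0 1 2>; <1 0 0>; <1 0 2>; <1 1 2>
TSO (6): <0 0 0>; <0 0 2>; <0 1 2>; <1 0 0>; <1 0 2>; <1 1 2>
PSO (8): <0 0 0>; <0 0 2>; <0 1 0>; <0 1 2>; <1 0 0>; <1 0 2>; <1 1 0>; <1 1 2>
target <0 0 0> ∈ {SC,TSO,PSO}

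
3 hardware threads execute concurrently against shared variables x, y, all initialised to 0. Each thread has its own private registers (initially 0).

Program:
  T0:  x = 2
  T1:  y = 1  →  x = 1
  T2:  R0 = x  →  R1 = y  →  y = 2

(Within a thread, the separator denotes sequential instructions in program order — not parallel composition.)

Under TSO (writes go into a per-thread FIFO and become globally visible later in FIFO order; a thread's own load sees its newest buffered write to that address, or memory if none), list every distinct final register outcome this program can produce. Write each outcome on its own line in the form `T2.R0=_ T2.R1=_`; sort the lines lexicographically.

outcome vector order: (T2.R0,T2.R1)
|TSO outcomes| = 5

T2.R0=0 T2.R1=0
T2.R0=0 T2.R1=1
T2.R0=1 T2.R1=1
T2.R0=2 T2.R1=0
T2.R0=2 T2.R1=1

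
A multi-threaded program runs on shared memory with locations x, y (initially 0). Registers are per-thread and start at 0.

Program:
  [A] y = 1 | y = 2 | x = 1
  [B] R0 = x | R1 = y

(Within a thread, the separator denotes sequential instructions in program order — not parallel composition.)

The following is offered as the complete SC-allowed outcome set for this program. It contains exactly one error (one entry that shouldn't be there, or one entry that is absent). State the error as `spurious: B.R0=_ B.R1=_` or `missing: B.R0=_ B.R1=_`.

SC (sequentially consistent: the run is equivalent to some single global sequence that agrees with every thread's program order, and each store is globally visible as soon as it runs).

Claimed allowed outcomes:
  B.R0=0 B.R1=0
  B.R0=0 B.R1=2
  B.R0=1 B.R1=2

outcome vector order: (B.R0,B.R1)
SC (4): (0,0), (0,1), (0,2), (1,2)
SC∖claimed = {(0,1)}

missing: B.R0=0 B.R1=1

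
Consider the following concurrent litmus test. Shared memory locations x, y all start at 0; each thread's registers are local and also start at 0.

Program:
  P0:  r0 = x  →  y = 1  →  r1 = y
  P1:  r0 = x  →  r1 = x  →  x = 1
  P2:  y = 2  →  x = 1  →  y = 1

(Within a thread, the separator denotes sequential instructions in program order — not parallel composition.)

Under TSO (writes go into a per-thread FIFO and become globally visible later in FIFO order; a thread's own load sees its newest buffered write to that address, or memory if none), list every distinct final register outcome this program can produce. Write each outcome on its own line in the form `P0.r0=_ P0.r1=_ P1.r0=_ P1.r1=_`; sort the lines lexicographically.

P0.r0=0 P0.r1=1 P1.r0=0 P1.r1=0
P0.r0=0 P0.r1=1 P1.r0=0 P1.r1=1
P0.r0=0 P0.r1=1 P1.r0=1 P1.r1=1
P0.r0=0 P0.r1=2 P1.r0=0 P1.r1=0
P0.r0=0 P0.r1=2 P1.r0=0 P1.r1=1
P0.r0=0 P0.r1=2 P1.r0=1 P1.r1=1
P0.r0=1 P0.r1=1 P1.r0=0 P1.r1=0
P0.r0=1 P0.r1=1 P1.r0=0 P1.r1=1
P0.r0=1 P0.r1=1 P1.r0=1 P1.r1=1
P0.r0=1 P0.r1=2 P1.r0=0 P1.r1=0

outcome vector order: (P0.r0,P0.r1,P1.r0,P1.r1)
|TSO outcomes| = 10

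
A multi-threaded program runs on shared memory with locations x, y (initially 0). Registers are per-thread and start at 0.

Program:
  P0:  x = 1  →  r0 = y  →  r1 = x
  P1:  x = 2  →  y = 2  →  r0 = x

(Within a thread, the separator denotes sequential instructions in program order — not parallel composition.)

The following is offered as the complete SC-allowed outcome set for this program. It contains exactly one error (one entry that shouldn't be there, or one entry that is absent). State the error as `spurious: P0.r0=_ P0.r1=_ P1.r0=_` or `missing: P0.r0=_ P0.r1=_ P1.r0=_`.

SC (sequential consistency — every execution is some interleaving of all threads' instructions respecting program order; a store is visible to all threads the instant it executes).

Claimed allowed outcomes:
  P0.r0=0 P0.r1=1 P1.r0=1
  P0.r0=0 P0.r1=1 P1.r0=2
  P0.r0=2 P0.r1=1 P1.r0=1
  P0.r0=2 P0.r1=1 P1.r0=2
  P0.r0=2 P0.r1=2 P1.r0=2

outcome vector order: (P0.r0,P0.r1,P1.r0)
[SC] allowed = {(0,1,1) (0,1,2) (0,2,2) (2,1,1) (2,1,2) (2,2,2)}
SC∖claimed = {(0,2,2)}

missing: P0.r0=0 P0.r1=2 P1.r0=2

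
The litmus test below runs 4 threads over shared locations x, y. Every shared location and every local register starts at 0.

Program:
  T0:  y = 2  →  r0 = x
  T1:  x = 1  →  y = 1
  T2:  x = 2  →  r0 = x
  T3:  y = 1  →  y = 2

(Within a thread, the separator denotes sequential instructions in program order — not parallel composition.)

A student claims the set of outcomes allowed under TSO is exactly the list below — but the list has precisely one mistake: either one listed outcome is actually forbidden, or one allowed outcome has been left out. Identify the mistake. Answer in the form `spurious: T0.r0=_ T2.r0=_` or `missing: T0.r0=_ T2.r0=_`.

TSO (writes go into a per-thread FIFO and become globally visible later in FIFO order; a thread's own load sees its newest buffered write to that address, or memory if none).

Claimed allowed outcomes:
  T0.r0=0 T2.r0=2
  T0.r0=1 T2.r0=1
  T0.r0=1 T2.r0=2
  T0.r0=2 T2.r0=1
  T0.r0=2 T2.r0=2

outcome vector order: (T0.r0,T2.r0)
under TSO → (0,1); (0,2); (1,1); (1,2); (2,1); (2,2)
TSO∖claimed = {(0,1)}

missing: T0.r0=0 T2.r0=1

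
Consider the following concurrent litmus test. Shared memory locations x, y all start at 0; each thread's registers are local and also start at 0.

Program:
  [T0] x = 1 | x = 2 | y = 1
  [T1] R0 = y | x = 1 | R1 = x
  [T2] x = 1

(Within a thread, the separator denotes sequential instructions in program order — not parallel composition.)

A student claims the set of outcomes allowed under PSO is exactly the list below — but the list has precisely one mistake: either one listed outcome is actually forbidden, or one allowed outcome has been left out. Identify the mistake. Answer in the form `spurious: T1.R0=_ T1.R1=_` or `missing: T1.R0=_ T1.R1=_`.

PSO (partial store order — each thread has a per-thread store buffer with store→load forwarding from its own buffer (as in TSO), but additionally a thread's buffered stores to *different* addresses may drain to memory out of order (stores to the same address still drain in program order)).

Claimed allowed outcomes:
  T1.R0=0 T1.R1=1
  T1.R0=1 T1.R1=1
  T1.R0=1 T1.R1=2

missing: T1.R0=0 T1.R1=2

outcome vector order: (T1.R0,T1.R1)
PSO: 4 outcomes — {(0,1), (0,2), (1,1), (1,2)}
PSO∖claimed = {(0,2)}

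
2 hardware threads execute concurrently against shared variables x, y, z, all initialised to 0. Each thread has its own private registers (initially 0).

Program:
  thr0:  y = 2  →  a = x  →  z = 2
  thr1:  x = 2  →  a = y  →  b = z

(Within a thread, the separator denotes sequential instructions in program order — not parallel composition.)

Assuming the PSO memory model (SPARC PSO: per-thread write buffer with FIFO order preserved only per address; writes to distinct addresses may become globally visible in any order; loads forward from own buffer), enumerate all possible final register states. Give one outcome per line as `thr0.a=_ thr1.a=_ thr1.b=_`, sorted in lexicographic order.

thr0.a=0 thr1.a=0 thr1.b=0
thr0.a=0 thr1.a=0 thr1.b=2
thr0.a=0 thr1.a=2 thr1.b=0
thr0.a=0 thr1.a=2 thr1.b=2
thr0.a=2 thr1.a=0 thr1.b=0
thr0.a=2 thr1.a=0 thr1.b=2
thr0.a=2 thr1.a=2 thr1.b=0
thr0.a=2 thr1.a=2 thr1.b=2

outcome vector order: (thr0.a,thr1.a,thr1.b)
|PSO outcomes| = 8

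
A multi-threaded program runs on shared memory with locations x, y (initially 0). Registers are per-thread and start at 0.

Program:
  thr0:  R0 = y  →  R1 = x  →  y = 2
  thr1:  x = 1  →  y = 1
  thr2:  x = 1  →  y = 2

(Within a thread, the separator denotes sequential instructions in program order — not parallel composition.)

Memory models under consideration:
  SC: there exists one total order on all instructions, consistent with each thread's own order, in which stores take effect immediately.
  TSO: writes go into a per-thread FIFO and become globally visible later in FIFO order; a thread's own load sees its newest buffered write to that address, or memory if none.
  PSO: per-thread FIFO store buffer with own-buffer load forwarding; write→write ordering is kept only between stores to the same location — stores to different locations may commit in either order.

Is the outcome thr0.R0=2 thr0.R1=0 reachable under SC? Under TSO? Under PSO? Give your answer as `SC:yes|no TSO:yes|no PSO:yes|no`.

SC:no TSO:no PSO:yes

outcome vector order: (thr0.R0,thr0.R1)
[SC] allowed = {(0,0); (0,1); (1,1); (2,1)}
[TSO] allowed = {(0,0); (0,1); (1,1); (2,1)}
[PSO] allowed = {(0,0); (0,1); (1,0); (1,1); (2,0); (2,1)}
target (2,0) ∈ {PSO}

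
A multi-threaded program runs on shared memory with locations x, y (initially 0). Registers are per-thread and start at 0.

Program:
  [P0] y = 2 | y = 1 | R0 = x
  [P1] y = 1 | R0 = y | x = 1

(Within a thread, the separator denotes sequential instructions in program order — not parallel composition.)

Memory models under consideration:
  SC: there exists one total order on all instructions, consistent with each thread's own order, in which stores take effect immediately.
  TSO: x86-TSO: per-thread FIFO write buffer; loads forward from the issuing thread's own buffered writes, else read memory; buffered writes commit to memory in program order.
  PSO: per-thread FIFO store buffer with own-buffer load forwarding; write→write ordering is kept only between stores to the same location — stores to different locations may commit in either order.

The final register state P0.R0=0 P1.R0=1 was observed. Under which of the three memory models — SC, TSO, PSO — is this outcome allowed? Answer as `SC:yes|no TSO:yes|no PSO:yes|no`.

outcome vector order: (P0.R0,P1.R0)
SC: 4 outcomes — {01, 02, 11, 12}
TSO: 4 outcomes — {01, 02, 11, 12}
PSO: 4 outcomes — {01, 02, 11, 12}
target 01 ∈ {SC,TSO,PSO}

SC:yes TSO:yes PSO:yes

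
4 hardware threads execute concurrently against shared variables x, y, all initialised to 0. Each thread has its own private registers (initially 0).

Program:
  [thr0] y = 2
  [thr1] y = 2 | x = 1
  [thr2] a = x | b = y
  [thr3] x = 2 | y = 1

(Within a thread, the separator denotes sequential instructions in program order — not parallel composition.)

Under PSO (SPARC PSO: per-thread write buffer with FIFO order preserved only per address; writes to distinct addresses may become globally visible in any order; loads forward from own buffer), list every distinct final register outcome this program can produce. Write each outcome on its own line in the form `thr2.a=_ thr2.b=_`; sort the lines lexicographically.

outcome vector order: (thr2.a,thr2.b)
|PSO outcomes| = 9

thr2.a=0 thr2.b=0
thr2.a=0 thr2.b=1
thr2.a=0 thr2.b=2
thr2.a=1 thr2.b=0
thr2.a=1 thr2.b=1
thr2.a=1 thr2.b=2
thr2.a=2 thr2.b=0
thr2.a=2 thr2.b=1
thr2.a=2 thr2.b=2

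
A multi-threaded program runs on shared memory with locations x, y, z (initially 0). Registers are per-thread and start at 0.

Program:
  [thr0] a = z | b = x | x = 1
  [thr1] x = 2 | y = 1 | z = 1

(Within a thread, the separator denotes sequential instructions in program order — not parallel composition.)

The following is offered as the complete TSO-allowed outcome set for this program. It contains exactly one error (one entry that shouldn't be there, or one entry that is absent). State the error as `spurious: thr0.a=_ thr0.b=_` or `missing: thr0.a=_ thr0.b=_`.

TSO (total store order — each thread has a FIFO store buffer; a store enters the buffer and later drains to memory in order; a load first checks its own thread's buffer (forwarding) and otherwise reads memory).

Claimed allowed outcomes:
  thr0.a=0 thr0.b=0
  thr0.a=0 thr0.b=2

outcome vector order: (thr0.a,thr0.b)
TSO (3): 00 02 12
TSO∖claimed = {12}

missing: thr0.a=1 thr0.b=2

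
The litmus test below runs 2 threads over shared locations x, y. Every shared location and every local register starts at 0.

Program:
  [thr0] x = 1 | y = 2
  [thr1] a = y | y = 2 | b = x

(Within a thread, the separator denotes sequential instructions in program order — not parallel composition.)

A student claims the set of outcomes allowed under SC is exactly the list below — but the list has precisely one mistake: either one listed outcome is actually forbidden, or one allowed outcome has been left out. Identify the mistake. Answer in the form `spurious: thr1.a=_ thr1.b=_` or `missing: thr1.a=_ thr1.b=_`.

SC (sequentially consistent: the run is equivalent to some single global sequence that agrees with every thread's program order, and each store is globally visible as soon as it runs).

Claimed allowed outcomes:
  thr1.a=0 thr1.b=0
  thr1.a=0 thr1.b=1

outcome vector order: (thr1.a,thr1.b)
SC: 3 outcomes — {00 01 21}
SC∖claimed = {21}

missing: thr1.a=2 thr1.b=1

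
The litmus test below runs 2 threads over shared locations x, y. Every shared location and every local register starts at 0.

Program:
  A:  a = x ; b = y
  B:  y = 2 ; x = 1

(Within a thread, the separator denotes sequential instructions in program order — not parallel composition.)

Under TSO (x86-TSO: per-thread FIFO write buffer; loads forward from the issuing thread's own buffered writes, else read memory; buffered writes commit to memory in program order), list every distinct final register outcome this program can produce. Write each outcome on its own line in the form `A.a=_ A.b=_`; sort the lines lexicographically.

A.a=0 A.b=0
A.a=0 A.b=2
A.a=1 A.b=2

outcome vector order: (A.a,A.b)
|TSO outcomes| = 3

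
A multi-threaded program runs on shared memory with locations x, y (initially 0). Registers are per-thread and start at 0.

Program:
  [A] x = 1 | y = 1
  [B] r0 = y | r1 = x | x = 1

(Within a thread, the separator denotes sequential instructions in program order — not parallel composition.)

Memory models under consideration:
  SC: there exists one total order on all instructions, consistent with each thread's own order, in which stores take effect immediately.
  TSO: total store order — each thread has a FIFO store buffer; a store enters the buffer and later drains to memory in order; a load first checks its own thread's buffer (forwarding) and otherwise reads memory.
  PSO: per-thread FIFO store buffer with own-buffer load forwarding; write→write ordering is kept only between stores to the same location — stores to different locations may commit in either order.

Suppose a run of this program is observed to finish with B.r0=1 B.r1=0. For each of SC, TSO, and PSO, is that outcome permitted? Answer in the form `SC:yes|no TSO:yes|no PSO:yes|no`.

SC:no TSO:no PSO:yes

outcome vector order: (B.r0,B.r1)
[SC] allowed = {<0 0> <0 1> <1 1>}
[TSO] allowed = {<0 0> <0 1> <1 1>}
[PSO] allowed = {<0 0> <0 1> <1 0> <1 1>}
target <1 0> ∈ {PSO}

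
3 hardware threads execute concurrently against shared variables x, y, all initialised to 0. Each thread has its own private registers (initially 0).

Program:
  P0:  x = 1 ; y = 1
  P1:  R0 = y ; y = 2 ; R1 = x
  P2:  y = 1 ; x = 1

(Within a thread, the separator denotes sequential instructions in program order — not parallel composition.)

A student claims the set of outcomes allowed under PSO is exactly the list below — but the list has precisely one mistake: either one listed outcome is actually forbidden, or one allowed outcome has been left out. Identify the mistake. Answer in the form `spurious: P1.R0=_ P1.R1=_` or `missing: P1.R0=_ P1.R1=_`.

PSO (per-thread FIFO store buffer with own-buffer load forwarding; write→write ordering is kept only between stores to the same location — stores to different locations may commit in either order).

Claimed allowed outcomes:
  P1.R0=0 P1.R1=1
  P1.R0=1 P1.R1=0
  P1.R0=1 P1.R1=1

outcome vector order: (P1.R0,P1.R1)
PSO (4): (0,0); (0,1); (1,0); (1,1)
PSO∖claimed = {(0,0)}

missing: P1.R0=0 P1.R1=0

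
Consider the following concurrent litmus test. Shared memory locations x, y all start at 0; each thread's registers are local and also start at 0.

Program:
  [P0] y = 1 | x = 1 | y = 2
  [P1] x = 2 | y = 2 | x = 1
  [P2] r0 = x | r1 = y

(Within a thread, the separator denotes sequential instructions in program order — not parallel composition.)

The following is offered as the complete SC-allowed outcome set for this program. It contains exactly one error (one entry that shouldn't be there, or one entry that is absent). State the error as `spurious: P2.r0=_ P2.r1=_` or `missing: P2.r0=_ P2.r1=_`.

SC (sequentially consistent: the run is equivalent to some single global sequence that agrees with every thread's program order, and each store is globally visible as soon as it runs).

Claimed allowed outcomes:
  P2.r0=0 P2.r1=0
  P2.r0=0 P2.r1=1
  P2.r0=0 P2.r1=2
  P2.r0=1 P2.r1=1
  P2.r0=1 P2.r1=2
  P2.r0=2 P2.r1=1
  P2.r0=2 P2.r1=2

missing: P2.r0=2 P2.r1=0

outcome vector order: (P2.r0,P2.r1)
[SC] allowed = {00 01 02 11 12 20 21 22}
SC∖claimed = {20}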